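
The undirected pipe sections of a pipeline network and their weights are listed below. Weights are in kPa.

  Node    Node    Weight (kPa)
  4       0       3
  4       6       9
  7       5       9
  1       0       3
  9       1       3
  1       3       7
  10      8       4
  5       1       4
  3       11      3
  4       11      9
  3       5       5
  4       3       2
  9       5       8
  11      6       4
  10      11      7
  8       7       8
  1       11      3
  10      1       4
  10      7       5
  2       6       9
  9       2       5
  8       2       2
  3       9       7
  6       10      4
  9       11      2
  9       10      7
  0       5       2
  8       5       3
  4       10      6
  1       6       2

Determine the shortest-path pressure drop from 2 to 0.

Shortest distances from 2:
2: 0
8: 2  (via 2)
5: 5  (via 8)
9: 5  (via 2)
10: 6  (via 8)
0: 7  (via 5)
Shortest route: 2–8–5–0 = 7 kPa.

7 kPa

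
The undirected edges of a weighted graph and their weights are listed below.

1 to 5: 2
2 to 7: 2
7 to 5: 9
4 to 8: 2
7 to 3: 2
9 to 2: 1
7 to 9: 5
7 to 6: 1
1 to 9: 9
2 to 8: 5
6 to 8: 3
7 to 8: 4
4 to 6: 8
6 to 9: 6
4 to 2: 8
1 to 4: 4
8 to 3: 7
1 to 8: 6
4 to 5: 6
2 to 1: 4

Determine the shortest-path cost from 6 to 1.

Shortest distances from 6:
6: 0
7: 1  (via 6)
2: 3  (via 7)
3: 3  (via 7)
8: 3  (via 6)
9: 4  (via 2)
4: 5  (via 8)
1: 7  (via 2)
Shortest route: 6 → 7 → 2 → 1 = 7.

7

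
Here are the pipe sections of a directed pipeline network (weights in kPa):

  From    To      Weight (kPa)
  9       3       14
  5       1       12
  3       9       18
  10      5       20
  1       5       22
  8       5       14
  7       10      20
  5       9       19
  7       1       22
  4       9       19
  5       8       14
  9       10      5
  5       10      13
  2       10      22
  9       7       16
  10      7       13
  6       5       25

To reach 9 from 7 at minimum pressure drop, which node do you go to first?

Compare a few routes:
7–10–5–9: 20+20+19 = 59
7–1–5–9: 22+22+19 = 63
Cheapest is 7–10–5–9 at 59 kPa.
So from 7 the first move is to 10.

10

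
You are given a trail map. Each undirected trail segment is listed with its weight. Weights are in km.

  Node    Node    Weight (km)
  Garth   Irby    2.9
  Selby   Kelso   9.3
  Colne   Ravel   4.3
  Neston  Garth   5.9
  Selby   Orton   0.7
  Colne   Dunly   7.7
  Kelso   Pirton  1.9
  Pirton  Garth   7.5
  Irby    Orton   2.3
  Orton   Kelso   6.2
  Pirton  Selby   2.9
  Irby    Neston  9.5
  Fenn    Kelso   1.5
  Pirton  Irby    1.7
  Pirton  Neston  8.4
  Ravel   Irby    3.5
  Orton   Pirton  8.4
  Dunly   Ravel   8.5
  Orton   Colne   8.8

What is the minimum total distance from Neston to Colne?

Compare a few routes:
Neston → Garth → Irby → Ravel → Colne: 5.9+2.9+3.5+4.3 = 16.6
Neston → Pirton → Irby → Ravel → Colne: 8.4+1.7+3.5+4.3 = 17.9
Neston → Irby → Ravel → Colne: 9.5+3.5+4.3 = 17.3
Cheapest is Neston → Garth → Irby → Ravel → Colne at 16.6 km.

16.6 km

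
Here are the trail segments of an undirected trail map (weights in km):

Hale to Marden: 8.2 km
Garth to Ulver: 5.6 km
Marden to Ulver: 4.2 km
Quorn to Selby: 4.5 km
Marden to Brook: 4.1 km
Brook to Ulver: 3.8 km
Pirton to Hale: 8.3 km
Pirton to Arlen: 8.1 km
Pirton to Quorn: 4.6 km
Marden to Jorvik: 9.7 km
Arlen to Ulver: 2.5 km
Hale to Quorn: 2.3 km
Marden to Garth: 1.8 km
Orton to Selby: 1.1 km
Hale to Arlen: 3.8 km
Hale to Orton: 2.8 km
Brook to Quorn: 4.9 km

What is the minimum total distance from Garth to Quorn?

10.8 km

Settle nodes by increasing distance from Garth:
Garth: 0
Marden: 1.8  (via Garth)
Ulver: 5.6  (via Garth)
Brook: 5.9  (via Marden)
Arlen: 8.1  (via Ulver)
Hale: 10  (via Marden)
Quorn: 10.8  (via Brook)
Shortest route: Garth → Marden → Brook → Quorn = 10.8 km.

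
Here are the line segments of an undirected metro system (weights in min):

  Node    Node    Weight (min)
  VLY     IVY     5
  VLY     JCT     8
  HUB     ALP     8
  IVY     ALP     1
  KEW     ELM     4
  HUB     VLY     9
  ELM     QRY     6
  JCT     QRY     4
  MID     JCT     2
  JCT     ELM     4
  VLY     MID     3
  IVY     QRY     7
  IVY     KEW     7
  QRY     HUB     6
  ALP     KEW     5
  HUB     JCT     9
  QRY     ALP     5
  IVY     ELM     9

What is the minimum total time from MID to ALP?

Running Dijkstra from MID:
MID: 0
JCT: 2  (via MID)
VLY: 3  (via MID)
QRY: 6  (via JCT)
ELM: 6  (via JCT)
IVY: 8  (via VLY)
ALP: 9  (via IVY)
Shortest route: MID → VLY → IVY → ALP = 9 min.

9 min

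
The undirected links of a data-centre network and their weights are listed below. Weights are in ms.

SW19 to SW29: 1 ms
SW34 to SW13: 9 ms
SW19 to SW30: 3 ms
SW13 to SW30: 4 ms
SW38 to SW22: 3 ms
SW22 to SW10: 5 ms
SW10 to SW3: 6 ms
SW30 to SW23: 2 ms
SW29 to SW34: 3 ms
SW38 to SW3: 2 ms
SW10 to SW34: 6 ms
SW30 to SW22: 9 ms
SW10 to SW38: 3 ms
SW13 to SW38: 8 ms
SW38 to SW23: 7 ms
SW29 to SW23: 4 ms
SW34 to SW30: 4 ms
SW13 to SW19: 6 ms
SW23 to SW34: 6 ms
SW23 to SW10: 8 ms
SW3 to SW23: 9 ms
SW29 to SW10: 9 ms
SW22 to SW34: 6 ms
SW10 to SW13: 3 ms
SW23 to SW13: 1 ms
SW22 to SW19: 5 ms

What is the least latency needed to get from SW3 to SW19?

10 ms

Enumerating some paths:
SW3–SW38–SW10–SW13–SW19: 2+3+3+6 = 14
SW3–SW38–SW22–SW19: 2+3+5 = 10
The minimum is 10 ms via SW3–SW38–SW22–SW19.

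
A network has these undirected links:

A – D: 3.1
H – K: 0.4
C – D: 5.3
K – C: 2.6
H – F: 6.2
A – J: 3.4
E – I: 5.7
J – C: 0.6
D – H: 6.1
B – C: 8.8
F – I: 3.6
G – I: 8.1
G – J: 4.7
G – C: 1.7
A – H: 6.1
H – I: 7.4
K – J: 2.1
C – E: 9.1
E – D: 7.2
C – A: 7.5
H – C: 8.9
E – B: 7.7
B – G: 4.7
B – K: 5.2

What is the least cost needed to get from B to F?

Compare a few routes:
B → G → I → F: 4.7+8.1+3.6 = 16.4
B → K → H → F: 5.2+0.4+6.2 = 11.8
B → G → C → J → K → H → F: 4.7+1.7+0.6+2.1+0.4+6.2 = 15.7
B → G → C → K → H → F: 4.7+1.7+2.6+0.4+6.2 = 15.6
Cheapest is B → K → H → F at 11.8.

11.8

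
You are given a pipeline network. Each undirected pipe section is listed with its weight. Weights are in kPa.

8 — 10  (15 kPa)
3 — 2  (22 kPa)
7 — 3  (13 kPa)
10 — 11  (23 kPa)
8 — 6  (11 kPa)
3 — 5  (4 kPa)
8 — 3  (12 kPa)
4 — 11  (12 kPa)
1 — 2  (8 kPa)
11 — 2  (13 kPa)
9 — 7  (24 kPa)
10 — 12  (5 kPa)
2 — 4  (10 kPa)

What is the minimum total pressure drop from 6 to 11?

49 kPa

Compare a few routes:
6 - 8 - 3 - 2 - 11: 11+12+22+13 = 58
6 - 8 - 10 - 11: 11+15+23 = 49
Cheapest is 6 - 8 - 10 - 11 at 49 kPa.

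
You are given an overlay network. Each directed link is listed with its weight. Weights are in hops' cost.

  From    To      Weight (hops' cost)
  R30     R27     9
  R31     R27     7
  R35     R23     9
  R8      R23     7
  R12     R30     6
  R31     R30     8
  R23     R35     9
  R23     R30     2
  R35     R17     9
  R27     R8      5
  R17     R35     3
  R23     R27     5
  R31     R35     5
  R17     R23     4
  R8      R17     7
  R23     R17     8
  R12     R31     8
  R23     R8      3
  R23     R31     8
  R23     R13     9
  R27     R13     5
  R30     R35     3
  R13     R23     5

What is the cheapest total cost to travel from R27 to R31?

18 hops' cost

Settle nodes by increasing distance from R27:
R27: 0
R8: 5  (via R27)
R13: 5  (via R27)
R23: 10  (via R13)
R30: 12  (via R23)
R17: 12  (via R8)
R35: 15  (via R30)
R31: 18  (via R23)
Shortest route: R27 → R13 → R23 → R31 = 18 hops' cost.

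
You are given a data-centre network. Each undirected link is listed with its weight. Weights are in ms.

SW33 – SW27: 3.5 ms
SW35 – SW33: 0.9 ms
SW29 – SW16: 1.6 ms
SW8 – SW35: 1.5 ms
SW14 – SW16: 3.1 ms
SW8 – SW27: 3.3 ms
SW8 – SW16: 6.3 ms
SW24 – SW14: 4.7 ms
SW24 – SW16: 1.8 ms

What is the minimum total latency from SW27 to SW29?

11.2 ms

Settle nodes by increasing distance from SW27:
SW27: 0
SW8: 3.3  (via SW27)
SW33: 3.5  (via SW27)
SW35: 4.4  (via SW33)
SW16: 9.6  (via SW8)
SW29: 11.2  (via SW16)
Shortest route: SW27 → SW8 → SW16 → SW29 = 11.2 ms.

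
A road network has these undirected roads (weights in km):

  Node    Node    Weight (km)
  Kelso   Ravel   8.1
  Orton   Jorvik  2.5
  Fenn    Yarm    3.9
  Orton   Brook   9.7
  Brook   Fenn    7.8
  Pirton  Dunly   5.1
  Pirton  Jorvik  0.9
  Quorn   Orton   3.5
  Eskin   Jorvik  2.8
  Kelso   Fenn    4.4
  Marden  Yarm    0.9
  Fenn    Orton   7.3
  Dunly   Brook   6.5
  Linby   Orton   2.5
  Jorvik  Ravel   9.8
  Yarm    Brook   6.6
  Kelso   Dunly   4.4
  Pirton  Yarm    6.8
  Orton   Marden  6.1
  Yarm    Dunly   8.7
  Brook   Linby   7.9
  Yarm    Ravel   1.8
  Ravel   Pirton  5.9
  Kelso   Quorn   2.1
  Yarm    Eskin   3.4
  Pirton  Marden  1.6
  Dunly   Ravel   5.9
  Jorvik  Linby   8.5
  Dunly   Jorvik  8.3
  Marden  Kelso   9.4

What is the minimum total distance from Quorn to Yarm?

Settle nodes by increasing distance from Quorn:
Quorn: 0
Kelso: 2.1  (via Quorn)
Orton: 3.5  (via Quorn)
Jorvik: 6  (via Orton)
Linby: 6  (via Orton)
Fenn: 6.5  (via Kelso)
Dunly: 6.5  (via Kelso)
Pirton: 6.9  (via Jorvik)
Marden: 8.5  (via Pirton)
Eskin: 8.8  (via Jorvik)
Yarm: 9.4  (via Marden)
Shortest route: Quorn–Orton–Jorvik–Pirton–Marden–Yarm = 9.4 km.

9.4 km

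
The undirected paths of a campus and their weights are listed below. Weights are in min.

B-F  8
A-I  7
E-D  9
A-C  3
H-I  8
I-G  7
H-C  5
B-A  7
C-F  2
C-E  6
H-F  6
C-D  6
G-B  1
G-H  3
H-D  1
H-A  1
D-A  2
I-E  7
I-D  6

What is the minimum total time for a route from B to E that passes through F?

Shortest B→F: B–F = 8
Best F to E: F–C–E costing 8
Total via F: 8 + 8 = 16 min.

16 min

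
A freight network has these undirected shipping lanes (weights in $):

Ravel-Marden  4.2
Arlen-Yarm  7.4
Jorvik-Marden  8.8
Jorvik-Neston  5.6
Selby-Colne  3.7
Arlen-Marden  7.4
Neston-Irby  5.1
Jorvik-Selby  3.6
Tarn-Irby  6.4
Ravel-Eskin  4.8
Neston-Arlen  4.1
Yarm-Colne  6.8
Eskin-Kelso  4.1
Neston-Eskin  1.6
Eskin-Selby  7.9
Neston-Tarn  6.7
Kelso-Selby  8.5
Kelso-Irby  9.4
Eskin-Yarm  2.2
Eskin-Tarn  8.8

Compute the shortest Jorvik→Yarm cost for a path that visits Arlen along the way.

Best Jorvik to Arlen: Jorvik → Neston → Arlen costing 9.7
Best Arlen to Yarm: Arlen → Yarm costing 7.4
Total via Arlen: 9.7 + 7.4 = $17.1.

$17.1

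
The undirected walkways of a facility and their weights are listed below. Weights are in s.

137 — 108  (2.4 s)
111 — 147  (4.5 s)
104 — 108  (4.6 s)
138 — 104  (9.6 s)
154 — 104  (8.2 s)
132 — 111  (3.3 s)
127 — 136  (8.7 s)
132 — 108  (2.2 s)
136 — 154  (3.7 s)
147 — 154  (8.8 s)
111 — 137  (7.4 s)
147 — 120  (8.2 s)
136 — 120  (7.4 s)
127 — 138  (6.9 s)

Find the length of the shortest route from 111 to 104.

Settle nodes by increasing distance from 111:
111: 0
132: 3.3  (via 111)
147: 4.5  (via 111)
108: 5.5  (via 132)
137: 7.4  (via 111)
104: 10.1  (via 108)
Shortest route: 111 → 132 → 108 → 104 = 10.1 s.

10.1 s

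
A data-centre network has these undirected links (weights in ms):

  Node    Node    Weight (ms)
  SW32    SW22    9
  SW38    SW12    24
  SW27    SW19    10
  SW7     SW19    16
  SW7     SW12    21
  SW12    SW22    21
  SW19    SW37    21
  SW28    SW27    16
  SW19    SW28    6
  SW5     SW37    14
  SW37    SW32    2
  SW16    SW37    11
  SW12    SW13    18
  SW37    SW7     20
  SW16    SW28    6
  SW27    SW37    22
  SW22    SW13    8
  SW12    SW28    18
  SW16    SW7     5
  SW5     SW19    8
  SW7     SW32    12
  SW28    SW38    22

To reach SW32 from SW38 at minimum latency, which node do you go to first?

SW28

Candidate routes:
SW38 - SW28 - SW19 - SW37 - SW32: 22+6+21+2 = 51
SW38 - SW28 - SW16 - SW7 - SW32: 22+6+5+12 = 45
SW38 - SW28 - SW16 - SW37 - SW32: 22+6+11+2 = 41
Cheapest is SW38 - SW28 - SW16 - SW37 - SW32 at 41 ms.
So from SW38 the first move is to SW28.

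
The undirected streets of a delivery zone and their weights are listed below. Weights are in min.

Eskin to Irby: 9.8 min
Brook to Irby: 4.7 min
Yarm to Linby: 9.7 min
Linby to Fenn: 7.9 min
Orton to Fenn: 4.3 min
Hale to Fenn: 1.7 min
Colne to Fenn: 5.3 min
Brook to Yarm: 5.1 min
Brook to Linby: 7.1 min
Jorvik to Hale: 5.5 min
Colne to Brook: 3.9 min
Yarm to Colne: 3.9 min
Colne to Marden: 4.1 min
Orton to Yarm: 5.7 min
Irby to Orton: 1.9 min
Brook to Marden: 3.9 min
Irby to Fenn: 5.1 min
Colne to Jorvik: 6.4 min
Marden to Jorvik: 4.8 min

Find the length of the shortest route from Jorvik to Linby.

Shortest distances from Jorvik:
Jorvik: 0
Marden: 4.8  (via Jorvik)
Hale: 5.5  (via Jorvik)
Colne: 6.4  (via Jorvik)
Fenn: 7.2  (via Hale)
Brook: 8.7  (via Marden)
Yarm: 10.3  (via Colne)
Orton: 11.5  (via Fenn)
Irby: 12.3  (via Fenn)
Linby: 15.1  (via Fenn)
Shortest route: Jorvik → Hale → Fenn → Linby = 15.1 min.

15.1 min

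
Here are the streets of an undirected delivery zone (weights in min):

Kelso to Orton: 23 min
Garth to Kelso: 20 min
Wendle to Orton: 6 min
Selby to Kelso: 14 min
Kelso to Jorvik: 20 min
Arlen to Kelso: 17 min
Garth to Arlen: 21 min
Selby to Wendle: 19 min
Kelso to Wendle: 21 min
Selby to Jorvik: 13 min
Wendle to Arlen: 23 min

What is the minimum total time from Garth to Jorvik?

40 min

Running Dijkstra from Garth:
Garth: 0
Kelso: 20  (via Garth)
Arlen: 21  (via Garth)
Selby: 34  (via Kelso)
Jorvik: 40  (via Kelso)
Shortest route: Garth–Kelso–Jorvik = 40 min.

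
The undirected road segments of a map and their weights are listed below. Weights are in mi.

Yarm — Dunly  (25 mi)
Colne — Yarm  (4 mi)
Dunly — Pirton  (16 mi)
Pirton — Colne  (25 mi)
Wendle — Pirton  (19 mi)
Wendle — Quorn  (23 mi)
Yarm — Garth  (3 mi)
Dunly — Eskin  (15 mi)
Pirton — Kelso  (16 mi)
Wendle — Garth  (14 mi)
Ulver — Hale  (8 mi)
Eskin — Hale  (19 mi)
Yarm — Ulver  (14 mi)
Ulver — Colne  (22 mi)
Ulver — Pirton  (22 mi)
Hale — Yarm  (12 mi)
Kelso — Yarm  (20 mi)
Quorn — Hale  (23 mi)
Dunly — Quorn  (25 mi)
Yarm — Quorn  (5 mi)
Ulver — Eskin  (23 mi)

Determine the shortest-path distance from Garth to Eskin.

Candidate routes:
Garth - Yarm - Dunly - Eskin: 3+25+15 = 43
Garth - Yarm - Ulver - Eskin: 3+14+23 = 40
Garth - Yarm - Hale - Eskin: 3+12+19 = 34
The minimum is 34 mi via Garth - Yarm - Hale - Eskin.

34 mi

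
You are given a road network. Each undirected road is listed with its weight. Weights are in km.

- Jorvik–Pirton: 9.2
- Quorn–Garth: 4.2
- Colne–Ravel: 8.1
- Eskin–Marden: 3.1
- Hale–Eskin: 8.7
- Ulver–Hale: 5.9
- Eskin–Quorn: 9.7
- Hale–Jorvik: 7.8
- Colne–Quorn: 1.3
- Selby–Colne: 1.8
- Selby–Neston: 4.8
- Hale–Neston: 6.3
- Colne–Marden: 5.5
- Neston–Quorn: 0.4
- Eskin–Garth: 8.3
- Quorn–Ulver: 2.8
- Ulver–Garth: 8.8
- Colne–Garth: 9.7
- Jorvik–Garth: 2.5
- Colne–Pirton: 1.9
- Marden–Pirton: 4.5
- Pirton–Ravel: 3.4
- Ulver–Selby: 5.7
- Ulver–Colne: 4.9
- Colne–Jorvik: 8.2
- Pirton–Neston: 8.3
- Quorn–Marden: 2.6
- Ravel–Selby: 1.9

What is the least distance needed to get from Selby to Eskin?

Settle nodes by increasing distance from Selby:
Selby: 0
Colne: 1.8  (via Selby)
Ravel: 1.9  (via Selby)
Quorn: 3.1  (via Colne)
Neston: 3.5  (via Quorn)
Pirton: 3.7  (via Colne)
Marden: 5.7  (via Quorn)
Ulver: 5.7  (via Selby)
Garth: 7.3  (via Quorn)
Eskin: 8.8  (via Marden)
Shortest route: Selby–Colne–Quorn–Marden–Eskin = 8.8 km.

8.8 km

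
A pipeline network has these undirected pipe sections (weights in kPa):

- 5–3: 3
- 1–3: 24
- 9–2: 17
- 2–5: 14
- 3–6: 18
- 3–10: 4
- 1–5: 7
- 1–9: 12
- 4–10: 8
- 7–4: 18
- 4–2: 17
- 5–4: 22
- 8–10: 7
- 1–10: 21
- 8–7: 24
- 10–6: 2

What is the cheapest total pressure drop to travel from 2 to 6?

23 kPa

Enumerating some paths:
2 - 5 - 3 - 10 - 6: 14+3+4+2 = 23
2 - 5 - 3 - 6: 14+3+18 = 35
2 - 4 - 10 - 6: 17+8+2 = 27
Cheapest is 2 - 5 - 3 - 10 - 6 at 23 kPa.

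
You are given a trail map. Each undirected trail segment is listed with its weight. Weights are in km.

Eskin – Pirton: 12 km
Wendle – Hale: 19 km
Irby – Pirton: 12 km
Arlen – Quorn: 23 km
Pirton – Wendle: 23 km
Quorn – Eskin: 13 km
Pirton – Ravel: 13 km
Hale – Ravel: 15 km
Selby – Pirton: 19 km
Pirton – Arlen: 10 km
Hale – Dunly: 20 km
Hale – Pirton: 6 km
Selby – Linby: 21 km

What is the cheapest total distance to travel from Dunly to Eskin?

38 km

Settle nodes by increasing distance from Dunly:
Dunly: 0
Hale: 20  (via Dunly)
Pirton: 26  (via Hale)
Ravel: 35  (via Hale)
Arlen: 36  (via Pirton)
Eskin: 38  (via Pirton)
Shortest route: Dunly → Hale → Pirton → Eskin = 38 km.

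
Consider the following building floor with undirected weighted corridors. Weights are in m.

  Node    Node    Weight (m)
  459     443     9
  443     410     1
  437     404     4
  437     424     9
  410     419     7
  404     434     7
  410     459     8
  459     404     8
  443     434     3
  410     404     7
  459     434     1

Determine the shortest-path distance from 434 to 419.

Compare a few routes:
434 → 443 → 410 → 419: 3+1+7 = 11
434 → 459 → 443 → 410 → 419: 1+9+1+7 = 18
434 → 459 → 410 → 419: 1+8+7 = 16
Cheapest is 434 → 443 → 410 → 419 at 11 m.

11 m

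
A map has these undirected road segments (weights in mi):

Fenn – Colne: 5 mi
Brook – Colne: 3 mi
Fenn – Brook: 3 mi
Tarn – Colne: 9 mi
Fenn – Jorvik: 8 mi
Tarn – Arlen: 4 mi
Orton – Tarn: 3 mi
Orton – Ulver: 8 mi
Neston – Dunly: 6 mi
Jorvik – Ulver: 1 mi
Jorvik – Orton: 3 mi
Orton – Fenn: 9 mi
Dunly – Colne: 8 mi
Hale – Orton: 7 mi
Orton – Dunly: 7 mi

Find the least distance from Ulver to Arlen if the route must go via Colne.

27 mi

Best Ulver to Colne: Ulver–Jorvik–Fenn–Colne costing 14
Shortest Colne→Arlen: Colne–Tarn–Arlen = 13
Total via Colne: 14 + 13 = 27 mi.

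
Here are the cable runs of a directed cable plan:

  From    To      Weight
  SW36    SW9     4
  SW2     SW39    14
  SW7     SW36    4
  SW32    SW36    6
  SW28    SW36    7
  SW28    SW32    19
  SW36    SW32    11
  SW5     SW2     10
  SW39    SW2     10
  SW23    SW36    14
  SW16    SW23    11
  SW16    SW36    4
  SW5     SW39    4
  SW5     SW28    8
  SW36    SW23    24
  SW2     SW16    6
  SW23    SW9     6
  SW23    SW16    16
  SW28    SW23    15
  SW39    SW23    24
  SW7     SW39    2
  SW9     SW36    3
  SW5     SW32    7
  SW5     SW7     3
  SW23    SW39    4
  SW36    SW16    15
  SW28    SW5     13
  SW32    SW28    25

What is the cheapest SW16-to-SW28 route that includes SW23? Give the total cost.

Best SW16 to SW23: SW16–SW23 costing 11
Best SW23 to SW28: SW23–SW9–SW36–SW32–SW28 costing 45
Total via SW23: 11 + 45 = 56.

56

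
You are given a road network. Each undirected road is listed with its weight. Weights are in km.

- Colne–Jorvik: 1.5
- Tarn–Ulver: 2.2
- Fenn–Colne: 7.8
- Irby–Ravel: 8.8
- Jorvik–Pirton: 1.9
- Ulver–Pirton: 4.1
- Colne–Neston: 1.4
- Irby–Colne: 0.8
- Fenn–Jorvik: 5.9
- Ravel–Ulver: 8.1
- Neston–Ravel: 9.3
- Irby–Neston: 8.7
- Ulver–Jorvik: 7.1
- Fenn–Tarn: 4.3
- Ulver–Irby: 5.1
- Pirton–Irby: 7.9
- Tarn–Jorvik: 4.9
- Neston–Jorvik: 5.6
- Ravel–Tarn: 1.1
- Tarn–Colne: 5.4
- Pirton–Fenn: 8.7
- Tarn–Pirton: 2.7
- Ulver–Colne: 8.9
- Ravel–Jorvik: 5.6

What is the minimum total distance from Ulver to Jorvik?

Shortest distances from Ulver:
Ulver: 0
Tarn: 2.2  (via Ulver)
Ravel: 3.3  (via Tarn)
Pirton: 4.1  (via Ulver)
Irby: 5.1  (via Ulver)
Colne: 5.9  (via Irby)
Jorvik: 6  (via Pirton)
Shortest route: Ulver → Pirton → Jorvik = 6 km.

6 km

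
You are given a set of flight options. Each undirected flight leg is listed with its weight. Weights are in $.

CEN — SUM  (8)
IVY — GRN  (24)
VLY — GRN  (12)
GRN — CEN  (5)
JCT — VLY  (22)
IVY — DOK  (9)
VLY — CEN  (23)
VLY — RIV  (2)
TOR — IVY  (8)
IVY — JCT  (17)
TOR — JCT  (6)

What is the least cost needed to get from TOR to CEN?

$37

Settle nodes by increasing distance from TOR:
TOR: 0
JCT: 6  (via TOR)
IVY: 8  (via TOR)
DOK: 17  (via IVY)
VLY: 28  (via JCT)
RIV: 30  (via VLY)
GRN: 32  (via IVY)
CEN: 37  (via GRN)
Shortest route: TOR–IVY–GRN–CEN = $37.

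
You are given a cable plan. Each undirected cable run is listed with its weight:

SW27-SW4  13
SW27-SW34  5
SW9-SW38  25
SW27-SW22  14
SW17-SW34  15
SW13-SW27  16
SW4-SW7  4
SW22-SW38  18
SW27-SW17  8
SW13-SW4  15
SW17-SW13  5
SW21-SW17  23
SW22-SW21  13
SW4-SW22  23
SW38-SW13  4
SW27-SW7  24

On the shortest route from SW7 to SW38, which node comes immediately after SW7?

Compare a few routes:
SW7 → SW4 → SW27 → SW17 → SW13 → SW38: 4+13+8+5+4 = 34
SW7 → SW4 → SW27 → SW13 → SW38: 4+13+16+4 = 37
SW7 → SW4 → SW13 → SW38: 4+15+4 = 23
The minimum is 23 via SW7 → SW4 → SW13 → SW38.
So from SW7 the first move is to SW4.

SW4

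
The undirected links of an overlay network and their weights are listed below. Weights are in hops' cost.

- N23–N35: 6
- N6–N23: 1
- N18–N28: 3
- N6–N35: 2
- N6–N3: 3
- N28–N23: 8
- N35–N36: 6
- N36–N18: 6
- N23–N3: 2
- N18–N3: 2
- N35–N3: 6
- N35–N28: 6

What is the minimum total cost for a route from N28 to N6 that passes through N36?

Best N28 to N36: N28–N18–N36 costing 9
Best N36 to N6: N36–N35–N6 costing 8
Total via N36: 9 + 8 = 17 hops' cost.

17 hops' cost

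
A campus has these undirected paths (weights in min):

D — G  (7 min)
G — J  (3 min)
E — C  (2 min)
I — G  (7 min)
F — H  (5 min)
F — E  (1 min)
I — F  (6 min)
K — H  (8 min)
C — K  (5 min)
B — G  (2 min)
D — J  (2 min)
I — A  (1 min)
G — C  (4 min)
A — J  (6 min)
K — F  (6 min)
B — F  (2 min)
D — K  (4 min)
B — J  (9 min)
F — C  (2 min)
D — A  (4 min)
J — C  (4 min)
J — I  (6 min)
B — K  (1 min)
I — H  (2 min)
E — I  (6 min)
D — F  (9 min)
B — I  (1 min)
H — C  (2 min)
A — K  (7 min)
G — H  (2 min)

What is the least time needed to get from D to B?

Running Dijkstra from D:
D: 0
J: 2  (via D)
A: 4  (via D)
K: 4  (via D)
B: 5  (via K)
Shortest route: D–K–B = 5 min.

5 min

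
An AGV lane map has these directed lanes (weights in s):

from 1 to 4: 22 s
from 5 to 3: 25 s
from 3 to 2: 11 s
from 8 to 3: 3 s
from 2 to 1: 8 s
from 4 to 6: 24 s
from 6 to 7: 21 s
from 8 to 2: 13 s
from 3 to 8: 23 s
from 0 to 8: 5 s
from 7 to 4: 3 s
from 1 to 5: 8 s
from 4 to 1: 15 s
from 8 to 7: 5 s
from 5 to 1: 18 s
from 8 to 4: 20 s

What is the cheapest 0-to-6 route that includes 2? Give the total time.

Best 0 to 2: 0–8–2 costing 18
Shortest 2→6: 2–1–4–6 = 54
Total via 2: 18 + 54 = 72 s.

72 s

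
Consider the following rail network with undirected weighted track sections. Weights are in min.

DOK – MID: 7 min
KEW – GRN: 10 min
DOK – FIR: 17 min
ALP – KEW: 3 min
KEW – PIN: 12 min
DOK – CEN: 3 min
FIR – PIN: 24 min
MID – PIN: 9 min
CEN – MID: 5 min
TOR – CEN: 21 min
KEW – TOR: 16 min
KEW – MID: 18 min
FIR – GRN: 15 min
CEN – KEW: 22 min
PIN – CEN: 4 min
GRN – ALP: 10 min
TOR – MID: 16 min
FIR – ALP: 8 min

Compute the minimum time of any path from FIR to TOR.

Settle nodes by increasing distance from FIR:
FIR: 0
ALP: 8  (via FIR)
KEW: 11  (via ALP)
GRN: 15  (via FIR)
DOK: 17  (via FIR)
CEN: 20  (via DOK)
PIN: 23  (via KEW)
MID: 24  (via DOK)
TOR: 27  (via KEW)
Shortest route: FIR → ALP → KEW → TOR = 27 min.

27 min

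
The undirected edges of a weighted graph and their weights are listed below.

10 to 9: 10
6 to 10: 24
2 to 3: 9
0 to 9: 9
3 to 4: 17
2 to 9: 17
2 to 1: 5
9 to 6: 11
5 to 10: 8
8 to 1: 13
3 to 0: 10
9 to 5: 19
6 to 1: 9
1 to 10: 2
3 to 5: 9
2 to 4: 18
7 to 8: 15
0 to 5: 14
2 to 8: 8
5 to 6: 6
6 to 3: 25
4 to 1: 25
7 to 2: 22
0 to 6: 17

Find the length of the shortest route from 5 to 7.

37

Settle nodes by increasing distance from 5:
5: 0
6: 6  (via 5)
10: 8  (via 5)
3: 9  (via 5)
1: 10  (via 10)
0: 14  (via 5)
2: 15  (via 1)
9: 17  (via 6)
8: 23  (via 1)
4: 26  (via 3)
7: 37  (via 2)
Shortest route: 5–10–1–2–7 = 37.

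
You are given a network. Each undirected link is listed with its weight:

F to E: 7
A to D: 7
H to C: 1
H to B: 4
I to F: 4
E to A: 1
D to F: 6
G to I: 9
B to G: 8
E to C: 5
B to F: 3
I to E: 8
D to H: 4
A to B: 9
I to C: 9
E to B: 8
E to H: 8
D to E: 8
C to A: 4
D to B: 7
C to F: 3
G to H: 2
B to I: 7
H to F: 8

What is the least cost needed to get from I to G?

Shortest distances from I:
I: 0
F: 4  (via I)
B: 7  (via I)
C: 7  (via F)
E: 8  (via I)
H: 8  (via C)
A: 9  (via E)
G: 9  (via I)
Shortest route: I → G = 9.

9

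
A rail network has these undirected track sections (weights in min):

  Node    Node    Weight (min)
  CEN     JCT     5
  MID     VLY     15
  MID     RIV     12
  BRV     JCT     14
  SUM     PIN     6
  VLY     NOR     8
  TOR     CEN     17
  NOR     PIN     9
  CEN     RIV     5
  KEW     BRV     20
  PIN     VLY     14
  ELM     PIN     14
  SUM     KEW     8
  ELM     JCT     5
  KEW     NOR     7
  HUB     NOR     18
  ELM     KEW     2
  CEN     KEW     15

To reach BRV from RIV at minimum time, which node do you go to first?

Enumerating some paths:
RIV–CEN–JCT–BRV: 5+5+14 = 24
RIV–CEN–JCT–ELM–KEW–BRV: 5+5+5+2+20 = 37
The minimum is 24 min via RIV–CEN–JCT–BRV.
So from RIV the first move is to CEN.

CEN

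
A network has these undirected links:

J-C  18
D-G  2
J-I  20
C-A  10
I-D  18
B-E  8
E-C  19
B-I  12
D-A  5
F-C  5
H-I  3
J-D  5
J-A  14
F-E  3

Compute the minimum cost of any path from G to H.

23

Enumerating some paths:
G - D - I - H: 2+18+3 = 23
G - D - J - I - H: 2+5+20+3 = 30
Cheapest is G - D - I - H at 23.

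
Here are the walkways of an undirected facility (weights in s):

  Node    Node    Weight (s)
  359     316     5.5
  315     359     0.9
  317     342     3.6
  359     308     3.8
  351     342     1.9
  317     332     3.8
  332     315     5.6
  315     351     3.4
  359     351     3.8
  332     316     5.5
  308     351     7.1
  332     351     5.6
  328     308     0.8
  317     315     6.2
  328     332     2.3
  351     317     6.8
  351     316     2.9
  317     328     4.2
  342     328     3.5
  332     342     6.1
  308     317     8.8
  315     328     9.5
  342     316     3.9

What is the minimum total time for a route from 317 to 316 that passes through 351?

8.4 s

Shortest 317→351: 317 → 342 → 351 = 5.5
Shortest 351→316: 351 → 316 = 2.9
Total via 351: 5.5 + 2.9 = 8.4 s.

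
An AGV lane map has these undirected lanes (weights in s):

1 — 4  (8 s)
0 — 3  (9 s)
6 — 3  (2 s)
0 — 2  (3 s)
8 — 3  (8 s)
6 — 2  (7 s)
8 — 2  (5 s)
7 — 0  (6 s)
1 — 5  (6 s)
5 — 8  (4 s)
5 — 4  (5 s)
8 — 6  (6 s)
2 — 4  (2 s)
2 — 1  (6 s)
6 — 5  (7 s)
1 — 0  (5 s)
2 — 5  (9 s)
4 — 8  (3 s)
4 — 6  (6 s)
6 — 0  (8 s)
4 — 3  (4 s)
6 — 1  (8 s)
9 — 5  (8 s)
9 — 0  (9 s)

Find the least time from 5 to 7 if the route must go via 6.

21 s

Shortest 5→6: 5 → 6 = 7
Shortest 6→7: 6 → 0 → 7 = 14
Total via 6: 7 + 14 = 21 s.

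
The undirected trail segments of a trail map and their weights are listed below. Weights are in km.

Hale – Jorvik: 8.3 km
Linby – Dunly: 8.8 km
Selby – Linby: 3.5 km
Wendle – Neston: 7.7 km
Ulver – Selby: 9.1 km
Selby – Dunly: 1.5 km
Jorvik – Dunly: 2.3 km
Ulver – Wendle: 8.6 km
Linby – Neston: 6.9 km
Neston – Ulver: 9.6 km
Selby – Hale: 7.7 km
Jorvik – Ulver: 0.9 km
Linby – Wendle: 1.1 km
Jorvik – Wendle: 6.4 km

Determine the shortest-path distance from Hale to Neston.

18.1 km

Enumerating some paths:
Hale - Selby - Dunly - Jorvik - Ulver - Neston: 7.7+1.5+2.3+0.9+9.6 = 22
Hale - Selby - Linby - Wendle - Neston: 7.7+3.5+1.1+7.7 = 20
Hale - Jorvik - Ulver - Neston: 8.3+0.9+9.6 = 18.8
Hale - Selby - Linby - Neston: 7.7+3.5+6.9 = 18.1
Cheapest is Hale - Selby - Linby - Neston at 18.1 km.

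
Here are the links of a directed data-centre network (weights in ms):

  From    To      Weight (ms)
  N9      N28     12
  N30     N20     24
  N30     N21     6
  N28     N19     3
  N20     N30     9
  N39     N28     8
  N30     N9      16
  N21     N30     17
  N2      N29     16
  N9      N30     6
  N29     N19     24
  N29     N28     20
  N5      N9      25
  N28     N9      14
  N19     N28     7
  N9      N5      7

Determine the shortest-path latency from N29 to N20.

Running Dijkstra from N29:
N29: 0
N28: 20  (via N29)
N19: 23  (via N28)
N9: 34  (via N28)
N30: 40  (via N9)
N5: 41  (via N9)
N21: 46  (via N30)
N20: 64  (via N30)
Shortest route: N29–N28–N9–N30–N20 = 64 ms.

64 ms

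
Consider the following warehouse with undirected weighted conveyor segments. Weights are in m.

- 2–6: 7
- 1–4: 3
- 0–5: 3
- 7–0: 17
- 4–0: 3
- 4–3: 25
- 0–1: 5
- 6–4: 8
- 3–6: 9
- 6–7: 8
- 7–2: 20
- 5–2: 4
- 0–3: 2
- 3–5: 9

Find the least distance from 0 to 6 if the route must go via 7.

25 m

Best 0 to 7: 0 → 7 costing 17
Best 7 to 6: 7 → 6 costing 8
Total via 7: 17 + 8 = 25 m.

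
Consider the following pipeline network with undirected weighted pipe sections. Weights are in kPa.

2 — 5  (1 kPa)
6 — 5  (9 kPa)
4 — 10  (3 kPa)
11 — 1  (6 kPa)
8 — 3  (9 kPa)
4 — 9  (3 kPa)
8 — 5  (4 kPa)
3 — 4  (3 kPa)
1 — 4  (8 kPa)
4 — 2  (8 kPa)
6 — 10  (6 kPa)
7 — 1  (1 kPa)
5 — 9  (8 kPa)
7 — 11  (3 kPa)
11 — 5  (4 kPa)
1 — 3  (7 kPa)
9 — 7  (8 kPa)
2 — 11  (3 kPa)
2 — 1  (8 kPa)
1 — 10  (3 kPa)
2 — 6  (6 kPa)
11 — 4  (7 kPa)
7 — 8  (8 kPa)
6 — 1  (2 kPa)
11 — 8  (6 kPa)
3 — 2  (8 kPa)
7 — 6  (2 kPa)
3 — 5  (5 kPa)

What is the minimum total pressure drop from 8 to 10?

Running Dijkstra from 8:
8: 0
5: 4  (via 8)
2: 5  (via 5)
11: 6  (via 8)
7: 8  (via 8)
1: 9  (via 7)
3: 9  (via 8)
6: 10  (via 7)
4: 12  (via 3)
9: 12  (via 5)
10: 12  (via 1)
Shortest route: 8–7–1–10 = 12 kPa.

12 kPa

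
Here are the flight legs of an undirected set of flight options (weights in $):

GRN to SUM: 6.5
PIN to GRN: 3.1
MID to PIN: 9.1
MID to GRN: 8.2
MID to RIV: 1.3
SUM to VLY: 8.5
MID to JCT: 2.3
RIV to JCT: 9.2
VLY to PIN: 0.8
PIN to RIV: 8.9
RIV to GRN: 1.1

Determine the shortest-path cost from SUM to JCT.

$11.2

Candidate routes:
SUM - GRN - RIV - MID - JCT: 6.5+1.1+1.3+2.3 = 11.2
SUM - GRN - MID - JCT: 6.5+8.2+2.3 = 17
SUM - GRN - RIV - JCT: 6.5+1.1+9.2 = 16.8
Cheapest is SUM - GRN - RIV - MID - JCT at $11.2.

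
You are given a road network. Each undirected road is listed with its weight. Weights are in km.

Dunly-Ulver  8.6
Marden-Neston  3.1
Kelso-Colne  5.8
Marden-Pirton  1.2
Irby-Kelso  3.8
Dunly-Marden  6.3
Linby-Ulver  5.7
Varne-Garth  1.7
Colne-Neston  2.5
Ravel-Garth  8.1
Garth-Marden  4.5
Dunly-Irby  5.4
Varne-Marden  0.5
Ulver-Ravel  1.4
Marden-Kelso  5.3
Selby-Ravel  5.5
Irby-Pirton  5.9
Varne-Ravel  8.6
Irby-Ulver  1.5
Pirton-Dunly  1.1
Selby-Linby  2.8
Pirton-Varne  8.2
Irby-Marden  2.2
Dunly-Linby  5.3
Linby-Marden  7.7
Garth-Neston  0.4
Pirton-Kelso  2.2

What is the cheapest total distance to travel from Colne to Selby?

15.5 km

Enumerating some paths:
Colne - Neston - Garth - Varne - Marden - Pirton - Dunly - Linby - Selby: 2.5+0.4+1.7+0.5+1.2+1.1+5.3+2.8 = 15.5
Colne - Neston - Garth - Varne - Marden - Linby - Selby: 2.5+0.4+1.7+0.5+7.7+2.8 = 15.6
Colne - Neston - Garth - Varne - Marden - Irby - Ulver - Ravel - Selby: 2.5+0.4+1.7+0.5+2.2+1.5+1.4+5.5 = 15.7
Cheapest is Colne - Neston - Garth - Varne - Marden - Pirton - Dunly - Linby - Selby at 15.5 km.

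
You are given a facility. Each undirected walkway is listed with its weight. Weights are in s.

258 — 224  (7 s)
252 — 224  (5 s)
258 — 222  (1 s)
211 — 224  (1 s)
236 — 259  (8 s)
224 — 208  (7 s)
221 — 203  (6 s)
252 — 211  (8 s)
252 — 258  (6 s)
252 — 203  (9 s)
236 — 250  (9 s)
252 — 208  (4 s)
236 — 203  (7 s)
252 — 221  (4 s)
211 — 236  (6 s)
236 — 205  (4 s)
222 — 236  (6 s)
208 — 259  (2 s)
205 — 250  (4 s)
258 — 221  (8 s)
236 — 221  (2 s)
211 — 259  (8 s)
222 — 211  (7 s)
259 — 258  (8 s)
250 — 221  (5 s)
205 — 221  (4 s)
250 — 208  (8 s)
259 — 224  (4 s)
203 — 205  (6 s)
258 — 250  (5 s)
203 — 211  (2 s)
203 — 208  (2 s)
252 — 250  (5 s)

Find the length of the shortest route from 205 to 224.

Candidate routes:
205–203–211–224: 6+2+1 = 9
205–236–211–224: 4+6+1 = 11
205–221–236–211–224: 4+2+6+1 = 13
Cheapest is 205–203–211–224 at 9 s.

9 s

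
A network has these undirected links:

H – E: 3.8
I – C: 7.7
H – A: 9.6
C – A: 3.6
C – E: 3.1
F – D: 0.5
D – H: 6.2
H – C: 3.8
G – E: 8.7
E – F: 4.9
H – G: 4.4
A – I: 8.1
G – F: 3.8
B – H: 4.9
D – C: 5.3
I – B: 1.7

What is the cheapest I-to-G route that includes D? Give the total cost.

17.1

Best I to D: I → B → H → D costing 12.8
Shortest D→G: D → F → G = 4.3
Total via D: 12.8 + 4.3 = 17.1.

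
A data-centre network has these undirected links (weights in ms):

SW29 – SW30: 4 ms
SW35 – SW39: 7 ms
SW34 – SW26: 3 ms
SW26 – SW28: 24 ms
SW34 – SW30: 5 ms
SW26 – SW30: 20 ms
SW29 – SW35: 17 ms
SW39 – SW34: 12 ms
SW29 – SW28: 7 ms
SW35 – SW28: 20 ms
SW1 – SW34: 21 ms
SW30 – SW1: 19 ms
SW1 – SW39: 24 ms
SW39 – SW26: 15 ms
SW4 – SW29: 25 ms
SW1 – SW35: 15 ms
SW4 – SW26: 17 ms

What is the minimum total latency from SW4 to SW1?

Shortest distances from SW4:
SW4: 0
SW26: 17  (via SW4)
SW34: 20  (via SW26)
SW30: 25  (via SW34)
SW29: 25  (via SW4)
SW39: 32  (via SW26)
SW28: 32  (via SW29)
SW35: 39  (via SW39)
SW1: 41  (via SW34)
Shortest route: SW4–SW26–SW34–SW1 = 41 ms.

41 ms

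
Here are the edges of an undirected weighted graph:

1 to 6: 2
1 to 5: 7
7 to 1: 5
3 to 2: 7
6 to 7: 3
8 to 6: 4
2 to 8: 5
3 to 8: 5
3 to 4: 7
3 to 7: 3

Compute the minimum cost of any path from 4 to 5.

22

Shortest distances from 4:
4: 0
3: 7  (via 4)
7: 10  (via 3)
8: 12  (via 3)
6: 13  (via 7)
2: 14  (via 3)
1: 15  (via 7)
5: 22  (via 1)
Shortest route: 4–3–7–1–5 = 22.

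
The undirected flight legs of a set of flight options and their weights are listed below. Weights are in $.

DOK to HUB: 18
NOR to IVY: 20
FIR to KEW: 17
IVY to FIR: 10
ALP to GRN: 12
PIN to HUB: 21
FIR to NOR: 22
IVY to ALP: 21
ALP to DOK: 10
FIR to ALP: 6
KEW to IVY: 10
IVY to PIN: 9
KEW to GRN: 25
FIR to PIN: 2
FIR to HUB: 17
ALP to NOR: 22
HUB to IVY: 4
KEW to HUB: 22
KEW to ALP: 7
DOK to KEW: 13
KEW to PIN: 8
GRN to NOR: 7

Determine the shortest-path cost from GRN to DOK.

Settle nodes by increasing distance from GRN:
GRN: 0
NOR: 7  (via GRN)
ALP: 12  (via GRN)
FIR: 18  (via ALP)
KEW: 19  (via ALP)
PIN: 20  (via FIR)
DOK: 22  (via ALP)
Shortest route: GRN–ALP–DOK = $22.

$22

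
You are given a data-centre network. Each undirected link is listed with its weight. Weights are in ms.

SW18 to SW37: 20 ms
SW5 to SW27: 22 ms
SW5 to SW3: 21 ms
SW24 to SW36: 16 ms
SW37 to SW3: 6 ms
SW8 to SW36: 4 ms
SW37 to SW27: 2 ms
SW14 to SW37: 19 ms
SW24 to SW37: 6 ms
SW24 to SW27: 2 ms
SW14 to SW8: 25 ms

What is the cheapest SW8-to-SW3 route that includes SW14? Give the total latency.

Shortest SW8→SW14: SW8 → SW14 = 25
Best SW14 to SW3: SW14 → SW37 → SW3 costing 25
Total via SW14: 25 + 25 = 50 ms.

50 ms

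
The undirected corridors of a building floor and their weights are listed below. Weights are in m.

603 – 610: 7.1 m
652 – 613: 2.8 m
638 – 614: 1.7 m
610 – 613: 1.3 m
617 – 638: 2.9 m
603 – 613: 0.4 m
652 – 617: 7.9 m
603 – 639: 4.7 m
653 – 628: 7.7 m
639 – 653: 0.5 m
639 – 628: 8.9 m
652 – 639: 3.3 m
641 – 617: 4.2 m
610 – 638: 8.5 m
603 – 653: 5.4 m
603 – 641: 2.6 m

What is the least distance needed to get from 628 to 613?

13.3 m

Running Dijkstra from 628:
628: 0
653: 7.7  (via 628)
639: 8.2  (via 653)
652: 11.5  (via 639)
603: 12.9  (via 639)
613: 13.3  (via 603)
Shortest route: 628–653–639–603–613 = 13.3 m.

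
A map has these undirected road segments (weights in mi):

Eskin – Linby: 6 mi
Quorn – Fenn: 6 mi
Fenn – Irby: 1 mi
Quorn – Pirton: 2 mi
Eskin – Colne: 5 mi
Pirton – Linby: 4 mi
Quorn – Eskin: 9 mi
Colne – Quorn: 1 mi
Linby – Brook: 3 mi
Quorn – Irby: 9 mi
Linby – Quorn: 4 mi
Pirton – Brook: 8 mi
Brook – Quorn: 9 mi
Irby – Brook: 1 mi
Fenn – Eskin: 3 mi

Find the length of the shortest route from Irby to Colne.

8 mi

Settle nodes by increasing distance from Irby:
Irby: 0
Brook: 1  (via Irby)
Fenn: 1  (via Irby)
Eskin: 4  (via Fenn)
Linby: 4  (via Brook)
Quorn: 7  (via Fenn)
Colne: 8  (via Quorn)
Shortest route: Irby → Fenn → Quorn → Colne = 8 mi.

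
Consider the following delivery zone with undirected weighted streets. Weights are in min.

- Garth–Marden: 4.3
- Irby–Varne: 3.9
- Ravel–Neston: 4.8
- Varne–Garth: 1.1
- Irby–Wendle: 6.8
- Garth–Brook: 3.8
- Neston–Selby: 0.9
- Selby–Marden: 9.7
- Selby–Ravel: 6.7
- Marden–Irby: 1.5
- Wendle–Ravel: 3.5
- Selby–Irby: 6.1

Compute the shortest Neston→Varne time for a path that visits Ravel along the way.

Shortest Neston→Ravel: Neston–Ravel = 4.8
Best Ravel to Varne: Ravel–Wendle–Irby–Varne costing 14.2
Total via Ravel: 4.8 + 14.2 = 19 min.

19 min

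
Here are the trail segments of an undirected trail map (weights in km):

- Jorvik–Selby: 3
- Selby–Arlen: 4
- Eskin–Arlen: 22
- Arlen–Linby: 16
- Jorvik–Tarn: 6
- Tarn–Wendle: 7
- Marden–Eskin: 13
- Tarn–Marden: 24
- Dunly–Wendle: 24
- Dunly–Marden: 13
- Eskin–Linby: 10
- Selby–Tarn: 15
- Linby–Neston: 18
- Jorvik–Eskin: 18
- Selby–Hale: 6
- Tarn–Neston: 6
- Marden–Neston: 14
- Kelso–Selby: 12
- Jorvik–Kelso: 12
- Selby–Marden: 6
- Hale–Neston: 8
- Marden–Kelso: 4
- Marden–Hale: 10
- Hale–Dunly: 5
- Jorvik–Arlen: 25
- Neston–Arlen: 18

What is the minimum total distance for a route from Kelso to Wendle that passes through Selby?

Shortest Kelso→Selby: Kelso–Marden–Selby = 10
Best Selby to Wendle: Selby–Jorvik–Tarn–Wendle costing 16
Total via Selby: 10 + 16 = 26 km.

26 km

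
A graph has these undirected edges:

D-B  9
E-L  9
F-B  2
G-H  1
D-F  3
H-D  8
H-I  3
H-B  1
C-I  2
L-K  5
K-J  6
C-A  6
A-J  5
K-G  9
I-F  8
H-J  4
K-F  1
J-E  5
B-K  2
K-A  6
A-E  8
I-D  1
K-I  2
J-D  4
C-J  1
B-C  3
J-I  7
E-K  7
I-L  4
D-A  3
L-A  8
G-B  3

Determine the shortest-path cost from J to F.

6

Shortest distances from J:
J: 0
C: 1  (via J)
I: 3  (via C)
B: 4  (via C)
D: 4  (via J)
H: 4  (via J)
A: 5  (via J)
E: 5  (via J)
G: 5  (via H)
K: 5  (via I)
F: 6  (via B)
Shortest route: J → C → B → F = 6.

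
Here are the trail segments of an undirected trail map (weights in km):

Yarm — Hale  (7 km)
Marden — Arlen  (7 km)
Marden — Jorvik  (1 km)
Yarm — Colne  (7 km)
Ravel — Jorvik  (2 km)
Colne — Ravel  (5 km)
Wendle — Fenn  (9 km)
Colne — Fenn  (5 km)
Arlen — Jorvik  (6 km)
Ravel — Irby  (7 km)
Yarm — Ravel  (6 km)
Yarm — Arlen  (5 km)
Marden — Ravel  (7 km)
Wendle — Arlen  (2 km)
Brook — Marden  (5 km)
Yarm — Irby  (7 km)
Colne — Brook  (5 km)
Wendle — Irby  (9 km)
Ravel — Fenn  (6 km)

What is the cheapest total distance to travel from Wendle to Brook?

14 km

Shortest distances from Wendle:
Wendle: 0
Arlen: 2  (via Wendle)
Yarm: 7  (via Arlen)
Jorvik: 8  (via Arlen)
Irby: 9  (via Wendle)
Marden: 9  (via Arlen)
Fenn: 9  (via Wendle)
Ravel: 10  (via Jorvik)
Colne: 14  (via Yarm)
Brook: 14  (via Marden)
Shortest route: Wendle → Arlen → Marden → Brook = 14 km.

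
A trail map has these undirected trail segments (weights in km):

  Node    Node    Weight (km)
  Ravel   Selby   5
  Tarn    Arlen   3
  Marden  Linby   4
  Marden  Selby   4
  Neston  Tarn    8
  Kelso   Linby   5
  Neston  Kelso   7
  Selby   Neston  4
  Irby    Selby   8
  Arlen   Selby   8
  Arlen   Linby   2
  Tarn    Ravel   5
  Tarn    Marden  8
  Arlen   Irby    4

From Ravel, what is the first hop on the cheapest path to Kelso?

Enumerating some paths:
Ravel - Tarn - Arlen - Linby - Kelso: 5+3+2+5 = 15
Ravel - Selby - Neston - Kelso: 5+4+7 = 16
Cheapest is Ravel - Tarn - Arlen - Linby - Kelso at 15 km.
So from Ravel the first move is to Tarn.

Tarn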